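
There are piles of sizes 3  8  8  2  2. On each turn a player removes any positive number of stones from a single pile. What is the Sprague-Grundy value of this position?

3

Nim-sum: 3 ⊕ 8 ⊕ 8 ⊕ 2 ⊕ 2 = 3.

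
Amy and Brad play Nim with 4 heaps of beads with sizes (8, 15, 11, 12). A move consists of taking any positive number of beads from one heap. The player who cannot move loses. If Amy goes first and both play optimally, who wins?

Brad wins

Nim-sum: 8 ^ 15 ^ 11 ^ 12 = 0.
The nim-sum is 0, so this is a P-position: the player to move is in a losing position under optimal play; Amy is about to move from it and so loses — Brad wins.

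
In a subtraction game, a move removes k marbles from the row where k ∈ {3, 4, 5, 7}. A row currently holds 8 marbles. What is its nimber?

2

Compute g(0), g(1), … for moves {3, 4, 5, 7}:
k:     0  1  2  3  4  5  6  7  8
g(k):  0  0  0  1  1  1  2  2  2
So g(8) = 2.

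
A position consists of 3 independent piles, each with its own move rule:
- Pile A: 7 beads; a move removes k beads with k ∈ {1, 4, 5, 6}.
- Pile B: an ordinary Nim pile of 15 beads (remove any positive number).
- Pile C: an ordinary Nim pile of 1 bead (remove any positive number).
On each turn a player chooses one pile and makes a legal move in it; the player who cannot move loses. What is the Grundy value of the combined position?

Grundy values for pile A (subtraction set {1, 4, 5, 6}):
g(0) = mex{} = 0
g(1) = mex{0} = 1
g(2) = mex{1} = 0
g(3) = mex{0} = 1
g(4) = mex{0,1} = 2
g(5) = mex{0,1,2} = 3
g(6) = mex{0,1,3} = 2
g(7) = mex{0,1,2} = 3
So g(7) = 3.
Pile B is a plain Nim pile of size 15, so its Grundy value is 15.
Pile C is a plain Nim pile of size 1, so its Grundy value is 1.
The value of a disjunctive sum is the nim-sum of the parts.
Combined value = 3 ⊕ 15 ⊕ 1 = 13.

13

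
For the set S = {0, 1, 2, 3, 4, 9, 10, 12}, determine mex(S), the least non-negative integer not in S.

5

The values 0, 1, 2, 3, 4 are all present; 5 is the first non-negative integer missing from the set.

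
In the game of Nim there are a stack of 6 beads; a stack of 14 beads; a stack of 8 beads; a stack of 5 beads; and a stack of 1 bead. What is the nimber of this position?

4

Nim-sum: 6 ^ 14 ^ 8 ^ 5 ^ 1 = 4.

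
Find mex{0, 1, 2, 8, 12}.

3

The values 0, 1, 2 are all present; 3 is the first non-negative integer missing from the set.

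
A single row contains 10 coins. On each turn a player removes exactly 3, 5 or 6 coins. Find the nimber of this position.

Grundy values for subtraction set {3, 5, 6}:
k:     0  1  2  3  4  5  6  7  8  9 10
g(k):  0  0  0  1  1  1  2  2  2  0  0
So g(10) = 0.

0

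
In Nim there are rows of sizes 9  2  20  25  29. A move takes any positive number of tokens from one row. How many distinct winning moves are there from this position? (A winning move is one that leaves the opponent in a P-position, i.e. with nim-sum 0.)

Compute the nim-sum pairwise:
9 XOR 2 = 11
11 XOR 20 = 31
31 XOR 25 = 6
6 XOR 29 = 27
The overall nim-sum is X = 27. A row of size p has a winning move iff p XOR X < p (reduce it to p XOR X).
  9: 9 XOR 27 = 18 ≥ 9 — no move.
  2: 2 XOR 27 = 25 ≥ 2 — no move.
  20: 20 XOR 27 = 15 < 20 — winning move (to 15).
  25: 25 XOR 27 = 2 < 25 — winning move (to 2).
  29: 29 XOR 27 = 6 < 29 — winning move (to 6).
That gives 3 winning moves.

3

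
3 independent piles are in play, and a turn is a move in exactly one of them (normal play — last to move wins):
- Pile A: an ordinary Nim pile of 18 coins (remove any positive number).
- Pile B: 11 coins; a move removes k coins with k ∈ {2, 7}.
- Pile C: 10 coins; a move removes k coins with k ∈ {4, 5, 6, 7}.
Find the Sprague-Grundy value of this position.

17

Pile A is a plain Nim pile of size 18, so its Grundy value is 18.
Grundy values for pile B (subtraction set {2, 7}):
k:     0  1  2  3  4  5  6  7  8  9 10 11
g(k):  0  0  1  1  0  0  1  1  2  0  0  1
So g(11) = 1.
Grundy values for pile C (subtraction set {4, 5, 6, 7}):
g(0) = mex{} = 0
g(1) = mex{} = 0
g(2) = mex{} = 0
g(3) = mex{} = 0
g(4) = mex{0} = 1
g(5) = mex{0} = 1
g(6) = mex{0} = 1
g(7) = mex{0} = 1
g(8) = mex{0,1} = 2
g(9) = mex{0,1} = 2
g(10) = mex{0,1} = 2
So g(10) = 2.
By the Sprague-Grundy theorem, the Grundy value of a sum of independent games is the XOR of the component values.
Combined value = 18 ⊕ 1 ⊕ 2 = 17.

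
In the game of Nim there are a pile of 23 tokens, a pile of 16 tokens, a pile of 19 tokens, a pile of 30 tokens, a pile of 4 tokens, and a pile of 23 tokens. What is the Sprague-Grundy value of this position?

Compute the nim-sum pairwise:
23 ⊕ 16 = 7
7 ⊕ 19 = 20
20 ⊕ 30 = 10
10 ⊕ 4 = 14
14 ⊕ 23 = 25

25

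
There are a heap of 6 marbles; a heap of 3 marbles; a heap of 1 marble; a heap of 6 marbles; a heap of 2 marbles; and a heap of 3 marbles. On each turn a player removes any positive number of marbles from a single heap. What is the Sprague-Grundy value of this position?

3

Compute the nim-sum pairwise:
6 XOR 3 = 5
5 XOR 1 = 4
4 XOR 6 = 2
2 XOR 2 = 0
0 XOR 3 = 3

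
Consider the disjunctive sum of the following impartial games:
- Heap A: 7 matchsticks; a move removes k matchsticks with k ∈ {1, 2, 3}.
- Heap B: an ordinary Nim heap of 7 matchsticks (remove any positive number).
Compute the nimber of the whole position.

4

Build the Grundy sequence for heap A with g(k) = mex{g(k−s) : s ∈ {1, 2, 3}, s ≤ k}:
k:     0  1  2  3  4  5  6  7
g(k):  0  1  2  3  0  1  2  3
So g(7) = 3.
Heap B is a plain Nim heap of size 7, so its Grundy value is 7.
By the Sprague-Grundy theorem, the Grundy value of a sum of independent games is the XOR of the component values.
Combined value = 3 ⊕ 7 = 4.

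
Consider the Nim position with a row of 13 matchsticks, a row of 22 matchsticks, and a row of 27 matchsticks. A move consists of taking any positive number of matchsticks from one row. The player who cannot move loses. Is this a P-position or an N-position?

Bitwise XOR of the heap sizes:
  01101  (13)
  10110  (22)
  11011  (27)
  -----
  00000  (0)
The nim-sum is 0, so this is a P-position: the player to move is in a losing position under optimal play.

P-position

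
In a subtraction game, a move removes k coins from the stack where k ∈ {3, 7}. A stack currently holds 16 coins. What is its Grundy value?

Compute g(0), g(1), … for moves {3, 7}:
k:     0  1  2  3  4  5  6  7  8  9 10 11 12 13 14 15 16
g(k):  0  0  0  1  1  1  0  2  2  1  0  0  0  1  1  1  0
So g(16) = 0.

0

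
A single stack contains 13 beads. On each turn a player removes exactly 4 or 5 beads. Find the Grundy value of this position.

1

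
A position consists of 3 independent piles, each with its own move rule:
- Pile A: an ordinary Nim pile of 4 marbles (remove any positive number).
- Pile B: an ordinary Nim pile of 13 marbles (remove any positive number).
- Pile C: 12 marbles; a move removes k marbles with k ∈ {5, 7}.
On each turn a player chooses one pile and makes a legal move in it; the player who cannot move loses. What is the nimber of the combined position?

9

Pile A is a plain Nim pile of size 4, so its Grundy value is 4.
Pile B is a plain Nim pile of size 13, so its Grundy value is 13.
Build the Grundy sequence for pile C with g(k) = mex{g(k−s) : s ∈ {5, 7}, s ≤ k}:
g(0) = mex{} = 0
g(1) = mex{} = 0
g(2) = mex{} = 0
g(3) = mex{} = 0
g(4) = mex{} = 0
g(5) = mex{0} = 1
g(6) = mex{0} = 1
g(7) = mex{0} = 1
g(8) = mex{0} = 1
g(9) = mex{0} = 1
g(10) = mex{0,1} = 2
g(11) = mex{0,1} = 2
g(12) = mex{1} = 0
So g(12) = 0.
The value of a disjunctive sum is the nim-sum of the parts.
Combined value = 4 ⊕ 13 ⊕ 0 = 9.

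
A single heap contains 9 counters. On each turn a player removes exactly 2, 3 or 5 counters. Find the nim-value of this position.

Grundy values for subtraction set {2, 3, 5}:
g(0) = mex{} = 0
g(1) = mex{} = 0
g(2) = mex{0} = 1
g(3) = mex{0} = 1
g(4) = mex{0,1} = 2
g(5) = mex{0,1} = 2
g(6) = mex{0,1,2} = 3
g(7) = mex{1,2} = 0
g(8) = mex{1,2,3} = 0
g(9) = mex{0,2,3} = 1
So g(9) = 1.

1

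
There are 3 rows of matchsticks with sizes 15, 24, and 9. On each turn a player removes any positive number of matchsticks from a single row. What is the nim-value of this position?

Compute the nim-sum pairwise:
15 XOR 24 = 23
23 XOR 9 = 30

30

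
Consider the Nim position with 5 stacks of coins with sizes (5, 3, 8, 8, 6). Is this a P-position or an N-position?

P-position

Bitwise XOR of the heap sizes:
  0101  (5)
  0011  (3)
  1000  (8)
  1000  (8)
  0110  (6)
  ----
  0000  (0)
The nim-sum is 0, so this is a P-position: the player to move is in a losing position under optimal play.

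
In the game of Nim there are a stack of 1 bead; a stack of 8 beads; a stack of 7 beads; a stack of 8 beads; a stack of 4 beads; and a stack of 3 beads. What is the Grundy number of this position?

1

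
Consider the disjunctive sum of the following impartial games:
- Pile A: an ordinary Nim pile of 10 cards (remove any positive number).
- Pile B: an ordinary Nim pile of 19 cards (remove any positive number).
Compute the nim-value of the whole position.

Pile A is a plain Nim pile of size 10, so its Grundy value is 10.
Pile B is a plain Nim pile of size 19, so its Grundy value is 19.
The value of a disjunctive sum is the nim-sum of the parts.
Combined value = 10 XOR 19 = 25.

25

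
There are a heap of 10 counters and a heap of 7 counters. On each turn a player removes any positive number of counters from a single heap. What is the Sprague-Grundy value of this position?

13

Nim-sum: 10 XOR 7 = 13.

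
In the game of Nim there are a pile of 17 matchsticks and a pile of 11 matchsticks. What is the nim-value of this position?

26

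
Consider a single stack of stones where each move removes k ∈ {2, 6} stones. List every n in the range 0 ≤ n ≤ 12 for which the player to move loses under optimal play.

0, 1, 4, 5, 8, 9, 12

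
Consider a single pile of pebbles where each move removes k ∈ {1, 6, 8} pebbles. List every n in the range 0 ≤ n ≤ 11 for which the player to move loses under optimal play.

0, 2, 4, 7, 9, 11

Grundy values for subtraction set {1, 6, 8}:
k:     0  1  2  3  4  5  6  7  8  9 10 11
g(k):  0  1  0  1  0  1  2  0  1  0  1  0
The P-positions (g = 0) in 0..11 are 0, 2, 4, 7, 9, 11.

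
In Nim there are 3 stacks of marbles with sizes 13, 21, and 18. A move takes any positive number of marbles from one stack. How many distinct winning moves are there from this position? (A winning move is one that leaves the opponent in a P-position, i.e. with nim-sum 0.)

1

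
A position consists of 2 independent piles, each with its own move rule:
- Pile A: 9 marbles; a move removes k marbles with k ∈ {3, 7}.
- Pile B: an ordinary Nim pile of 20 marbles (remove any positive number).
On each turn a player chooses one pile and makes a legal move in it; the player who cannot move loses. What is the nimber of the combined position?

For pile A, compute g(0), g(1), … with moves {3, 7}:
k:     0  1  2  3  4  5  6  7  8  9
g(k):  0  0  0  1  1  1  0  2  2  1
So g(9) = 1.
Pile B is a plain Nim pile of size 20, so its Grundy value is 20.
The value of a disjunctive sum is the nim-sum of the parts.
Combined value = 1 ⊕ 20 = 21.

21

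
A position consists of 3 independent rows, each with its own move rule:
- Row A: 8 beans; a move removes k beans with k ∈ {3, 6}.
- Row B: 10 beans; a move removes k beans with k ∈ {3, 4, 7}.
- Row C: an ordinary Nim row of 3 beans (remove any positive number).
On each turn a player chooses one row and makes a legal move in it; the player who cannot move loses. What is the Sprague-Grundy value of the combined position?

1

Grundy values for row A (subtraction set {3, 6}):
k:     0  1  2  3  4  5  6  7  8
g(k):  0  0  0  1  1  1  2  2  2
So g(8) = 2.
For row B, compute g(0), g(1), … with moves {3, 4, 7}:
k:     0  1  2  3  4  5  6  7  8  9 10
g(k):  0  0  0  1  1  1  2  2  2  3  0
So g(10) = 0.
Row C is a plain Nim row of size 3, so its Grundy value is 3.
By the Sprague-Grundy theorem, the Grundy value of a sum of independent games is the XOR of the component values.
Combined value = 2 ⊕ 0 ⊕ 3 = 1.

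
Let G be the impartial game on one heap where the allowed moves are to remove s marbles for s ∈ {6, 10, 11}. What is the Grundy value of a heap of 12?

Grundy values for subtraction set {6, 10, 11}:
k:     0  1  2  3  4  5  6  7  8  9 10 11 12
g(k):  0  0  0  0  0  0  1  1  1  1  1  1  2
So g(12) = 2.

2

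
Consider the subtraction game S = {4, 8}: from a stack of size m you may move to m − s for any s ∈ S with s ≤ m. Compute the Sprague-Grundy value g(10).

2

Compute g(0), g(1), … for moves {4, 8}:
g(0) = mex{} = 0
g(1) = mex{} = 0
g(2) = mex{} = 0
g(3) = mex{} = 0
g(4) = mex{0} = 1
g(5) = mex{0} = 1
g(6) = mex{0} = 1
g(7) = mex{0} = 1
g(8) = mex{0,1} = 2
g(9) = mex{0,1} = 2
g(10) = mex{0,1} = 2
So g(10) = 2.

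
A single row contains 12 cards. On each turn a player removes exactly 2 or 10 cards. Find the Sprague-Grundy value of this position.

Grundy values for subtraction set {2, 10}:
g(0) = mex{} = 0
g(1) = mex{} = 0
g(2) = mex{0} = 1
g(3) = mex{0} = 1
g(4) = mex{1} = 0
g(5) = mex{1} = 0
g(6) = mex{0} = 1
g(7) = mex{0} = 1
g(8) = mex{1} = 0
g(9) = mex{1} = 0
g(10) = mex{0} = 1
g(11) = mex{0} = 1
g(12) = mex{1} = 0
So g(12) = 0.

0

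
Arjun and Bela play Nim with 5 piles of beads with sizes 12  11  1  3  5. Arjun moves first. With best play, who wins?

Bitwise XOR of the heap sizes:
  1100  (12)
  1011  (11)
  0001  (1)
  0011  (3)
  0101  (5)
  ----
  0000  (0)
The nim-sum is 0, so this is a P-position: the player to move is in a losing position under optimal play; Arjun is about to move from it and so loses — Bela wins.

Bela wins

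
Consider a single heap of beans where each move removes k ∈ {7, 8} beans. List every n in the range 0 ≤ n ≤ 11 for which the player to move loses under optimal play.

Compute g(0), g(1), … for moves {7, 8}:
k:     0  1  2  3  4  5  6  7  8  9 10 11
g(k):  0  0  0  0  0  0  0  1  1  1  1  1
The P-positions (g = 0) in 0..11 are 0, 1, 2, 3, 4, 5, 6.

0, 1, 2, 3, 4, 5, 6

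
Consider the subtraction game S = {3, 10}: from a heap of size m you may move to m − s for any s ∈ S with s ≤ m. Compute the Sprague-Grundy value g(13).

0

Build the Grundy sequence with g(k) = mex{g(k−s) : s ∈ {3, 10}, s ≤ k}:
g(0) = mex{} = 0
g(1) = mex{} = 0
g(2) = mex{} = 0
g(3) = mex{0} = 1
g(4) = mex{0} = 1
g(5) = mex{0} = 1
g(6) = mex{1} = 0
g(7) = mex{1} = 0
g(8) = mex{1} = 0
g(9) = mex{0} = 1
g(10) = mex{0} = 1
g(11) = mex{0} = 1
g(12) = mex{0,1} = 2
g(13) = mex{1} = 0
So g(13) = 0.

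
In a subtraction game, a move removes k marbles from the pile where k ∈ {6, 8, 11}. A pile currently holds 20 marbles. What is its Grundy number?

Build the Grundy sequence with g(k) = mex{g(k−s) : s ∈ {6, 8, 11}, s ≤ k}:
k:     0  1  2  3  4  5  6  7  8  9 10 11 12 13 14 15 16 17 18 19 20
g(k):  0  0  0  0  0  0  1  1  1  1  1  1  2  2  2  2  2  0  0  0  0
So g(20) = 0.

0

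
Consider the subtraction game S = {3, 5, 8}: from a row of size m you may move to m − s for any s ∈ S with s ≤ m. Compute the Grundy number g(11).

Grundy values for subtraction set {3, 5, 8}:
g(0) = mex{} = 0
g(1) = mex{} = 0
g(2) = mex{} = 0
g(3) = mex{0} = 1
g(4) = mex{0} = 1
g(5) = mex{0} = 1
g(6) = mex{0,1} = 2
g(7) = mex{0,1} = 2
g(8) = mex{0,1} = 2
g(9) = mex{0,1,2} = 3
g(10) = mex{0,1,2} = 3
g(11) = mex{1,2} = 0
So g(11) = 0.

0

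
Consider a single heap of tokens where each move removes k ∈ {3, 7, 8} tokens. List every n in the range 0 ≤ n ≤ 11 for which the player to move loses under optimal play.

0, 1, 2, 6, 11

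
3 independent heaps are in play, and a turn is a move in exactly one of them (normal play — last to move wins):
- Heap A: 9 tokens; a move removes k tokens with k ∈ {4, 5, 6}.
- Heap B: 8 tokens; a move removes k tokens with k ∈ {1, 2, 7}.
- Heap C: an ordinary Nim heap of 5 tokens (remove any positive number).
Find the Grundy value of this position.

5

For heap A, compute g(0), g(1), … with moves {4, 5, 6}:
g(0) = mex{} = 0
g(1) = mex{} = 0
g(2) = mex{} = 0
g(3) = mex{} = 0
g(4) = mex{0} = 1
g(5) = mex{0} = 1
g(6) = mex{0} = 1
g(7) = mex{0} = 1
g(8) = mex{0,1} = 2
g(9) = mex{0,1} = 2
So g(9) = 2.
For heap B, compute g(0), g(1), … with moves {1, 2, 7}:
k:     0  1  2  3  4  5  6  7  8
g(k):  0  1  2  0  1  2  0  1  2
So g(8) = 2.
Heap C is a plain Nim heap of size 5, so its Grundy value is 5.
The value of a disjunctive sum is the nim-sum of the parts.
Combined value = 2 ⊕ 2 ⊕ 5 = 5.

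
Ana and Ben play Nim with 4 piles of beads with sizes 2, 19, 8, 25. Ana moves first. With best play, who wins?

Ben wins

Write each in binary and XOR column by column:
  00010  (2)
  10011  (19)
  01000  (8)
  11001  (25)
  -----
  00000  (0)
The nim-sum is 0, so this is a P-position: the player to move is in a losing position under optimal play; Ana is about to move from it and so loses — Ben wins.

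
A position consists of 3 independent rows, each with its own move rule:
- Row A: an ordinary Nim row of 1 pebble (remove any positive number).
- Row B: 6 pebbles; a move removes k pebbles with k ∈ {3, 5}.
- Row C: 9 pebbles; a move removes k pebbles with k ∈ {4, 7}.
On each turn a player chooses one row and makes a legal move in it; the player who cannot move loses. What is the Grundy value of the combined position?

Row A is a plain Nim row of size 1, so its Grundy value is 1.
Grundy values for row B (subtraction set {3, 5}):
g(0) = mex{} = 0
g(1) = mex{} = 0
g(2) = mex{} = 0
g(3) = mex{0} = 1
g(4) = mex{0} = 1
g(5) = mex{0} = 1
g(6) = mex{0,1} = 2
So g(6) = 2.
Build the Grundy sequence for row C with g(k) = mex{g(k−s) : s ∈ {4, 7}, s ≤ k}:
g(0) = mex{} = 0
g(1) = mex{} = 0
g(2) = mex{} = 0
g(3) = mex{} = 0
g(4) = mex{0} = 1
g(5) = mex{0} = 1
g(6) = mex{0} = 1
g(7) = mex{0} = 1
g(8) = mex{0,1} = 2
g(9) = mex{0,1} = 2
So g(9) = 2.
The value of a disjunctive sum is the nim-sum of the parts.
Combined value = 1 ⊕ 2 ⊕ 2 = 1.

1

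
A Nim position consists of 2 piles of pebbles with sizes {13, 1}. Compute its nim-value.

12

Nim-sum: 13 XOR 1 = 12.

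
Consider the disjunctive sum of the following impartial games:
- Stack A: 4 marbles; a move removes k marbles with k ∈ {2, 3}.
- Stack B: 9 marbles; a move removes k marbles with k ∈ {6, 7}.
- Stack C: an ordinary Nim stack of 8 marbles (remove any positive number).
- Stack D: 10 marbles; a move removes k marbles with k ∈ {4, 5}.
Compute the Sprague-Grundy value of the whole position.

11

Grundy values for stack A (subtraction set {2, 3}):
k:     0  1  2  3  4
g(k):  0  0  1  1  2
So g(4) = 2.
For stack B, compute g(0), g(1), … with moves {6, 7}:
k:     0  1  2  3  4  5  6  7  8  9
g(k):  0  0  0  0  0  0  1  1  1  1
So g(9) = 1.
Stack C is a plain Nim stack of size 8, so its Grundy value is 8.
Build the Grundy sequence for stack D with g(k) = mex{g(k−s) : s ∈ {4, 5}, s ≤ k}:
k:     0  1  2  3  4  5  6  7  8  9 10
g(k):  0  0  0  0  1  1  1  1  2  0  0
So g(10) = 0.
The value of a disjunctive sum is the nim-sum of the parts.
Combined value = 2 XOR 1 XOR 8 XOR 0 = 11.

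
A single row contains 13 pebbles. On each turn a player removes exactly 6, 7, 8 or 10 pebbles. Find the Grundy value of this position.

2

Grundy values for subtraction set {6, 7, 8, 10}:
k:     0  1  2  3  4  5  6  7  8  9 10 11 12 13
g(k):  0  0  0  0  0  0  1  1  1  1  1  1  2  2
So g(13) = 2.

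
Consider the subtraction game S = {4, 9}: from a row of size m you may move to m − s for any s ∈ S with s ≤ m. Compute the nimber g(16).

Grundy values for subtraction set {4, 9}:
k:     0  1  2  3  4  5  6  7  8  9 10 11 12 13 14 15 16
g(k):  0  0  0  0  1  1  1  1  0  2  2  2  1  0  0  0  0
So g(16) = 0.

0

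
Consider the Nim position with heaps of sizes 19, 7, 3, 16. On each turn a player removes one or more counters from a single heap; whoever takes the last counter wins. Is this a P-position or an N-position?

Write each in binary and XOR column by column:
  10011  (19)
  00111  (7)
  00011  (3)
  10000  (16)
  -----
  00111  (7)
The nim-sum is 7 ≠ 0, so this is an N-position: the player to move can win.

N-position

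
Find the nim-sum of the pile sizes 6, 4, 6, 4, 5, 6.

3

Nim-sum: 6 ⊕ 4 ⊕ 6 ⊕ 4 ⊕ 5 ⊕ 6 = 3.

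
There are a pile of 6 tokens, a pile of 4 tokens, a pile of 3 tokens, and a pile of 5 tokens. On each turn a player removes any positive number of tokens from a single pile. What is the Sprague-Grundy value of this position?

4

Compute the nim-sum pairwise:
6 ^ 4 = 2
2 ^ 3 = 1
1 ^ 5 = 4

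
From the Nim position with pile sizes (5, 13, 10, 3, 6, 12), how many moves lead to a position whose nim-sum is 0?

3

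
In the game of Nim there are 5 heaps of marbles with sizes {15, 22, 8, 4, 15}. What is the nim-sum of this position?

Compute the nim-sum pairwise:
15 ⊕ 22 = 25
25 ⊕ 8 = 17
17 ⊕ 4 = 21
21 ⊕ 15 = 26

26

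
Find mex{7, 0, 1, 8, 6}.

2

The values 0, 1 are all present; 2 is the first non-negative integer missing from the set.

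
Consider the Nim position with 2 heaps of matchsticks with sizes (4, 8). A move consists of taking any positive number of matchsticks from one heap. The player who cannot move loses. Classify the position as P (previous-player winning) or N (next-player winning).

Nim-sum: 4 XOR 8 = 12.
The nim-sum is 12 ≠ 0, so this is an N-position: the player to move can win.

N-position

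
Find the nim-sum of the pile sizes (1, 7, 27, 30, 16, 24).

Compute the nim-sum pairwise:
1 ^ 7 = 6
6 ^ 27 = 29
29 ^ 30 = 3
3 ^ 16 = 19
19 ^ 24 = 11

11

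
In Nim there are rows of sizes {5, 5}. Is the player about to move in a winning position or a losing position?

Losing position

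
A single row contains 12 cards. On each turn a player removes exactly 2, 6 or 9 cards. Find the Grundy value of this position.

Compute g(0), g(1), … for moves {2, 6, 9}:
k:     0  1  2  3  4  5  6  7  8  9 10 11 12
g(k):  0  0  1  1  0  0  1  1  0  2  1  3  0
So g(12) = 0.

0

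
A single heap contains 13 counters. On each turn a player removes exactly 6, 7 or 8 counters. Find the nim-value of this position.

Build the Grundy sequence with g(k) = mex{g(k−s) : s ∈ {6, 7, 8}, s ≤ k}:
g(0) = mex{} = 0
g(1) = mex{} = 0
g(2) = mex{} = 0
g(3) = mex{} = 0
g(4) = mex{} = 0
g(5) = mex{} = 0
g(6) = mex{0} = 1
g(7) = mex{0} = 1
g(8) = mex{0} = 1
g(9) = mex{0} = 1
g(10) = mex{0} = 1
g(11) = mex{0} = 1
g(12) = mex{0,1} = 2
g(13) = mex{0,1} = 2
So g(13) = 2.

2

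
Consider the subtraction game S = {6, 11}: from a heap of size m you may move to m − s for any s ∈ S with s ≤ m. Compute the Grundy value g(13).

Build the Grundy sequence with g(k) = mex{g(k−s) : s ∈ {6, 11}, s ≤ k}:
k:     0  1  2  3  4  5  6  7  8  9 10 11 12 13
g(k):  0  0  0  0  0  0  1  1  1  1  1  1  2  2
So g(13) = 2.

2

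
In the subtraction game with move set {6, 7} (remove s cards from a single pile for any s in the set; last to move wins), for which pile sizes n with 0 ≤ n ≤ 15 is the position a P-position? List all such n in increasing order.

Compute g(0), g(1), … for moves {6, 7}:
k:     0  1  2  3  4  5  6  7  8  9 10 11 12 13 14 15
g(k):  0  0  0  0  0  0  1  1  1  1  1  1  2  0  0  0
The P-positions (g = 0) in 0..15 are 0, 1, 2, 3, 4, 5, 13, 14, 15.

0, 1, 2, 3, 4, 5, 13, 14, 15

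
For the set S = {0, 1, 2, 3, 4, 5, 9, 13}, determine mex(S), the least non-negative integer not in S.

The values 0, 1, 2, 3, 4, 5 are all present; 6 is the first non-negative integer missing from the set.

6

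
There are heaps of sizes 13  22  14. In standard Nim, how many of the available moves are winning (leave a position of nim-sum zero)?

1

Nim-sum: 13 XOR 22 XOR 14 = 21.
The overall nim-sum is X = 21. A heap of size p has a winning move iff p XOR X < p (reduce it to p XOR X).
  13: 13 XOR 21 = 24 ≥ 13 — no move.
  22: 22 XOR 21 = 3 < 22 — winning move (to 3).
  14: 14 XOR 21 = 27 ≥ 14 — no move.
That gives 1 winning move.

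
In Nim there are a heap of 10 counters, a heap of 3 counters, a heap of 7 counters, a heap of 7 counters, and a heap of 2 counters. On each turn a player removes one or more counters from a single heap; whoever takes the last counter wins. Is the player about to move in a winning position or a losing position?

Winning position

In binary:
  1010  (10)
  0011  (3)
  0111  (7)
  0111  (7)
  0010  (2)
  ----
  1011  (11)
The nim-sum is 11 ≠ 0, so this is an N-position: the player to move can win.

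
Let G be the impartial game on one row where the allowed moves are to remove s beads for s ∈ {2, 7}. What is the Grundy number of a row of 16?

Compute g(0), g(1), … for moves {2, 7}:
k:     0  1  2  3  4  5  6  7  8  9 10 11 12 13 14 15 16
g(k):  0  0  1  1  0  0  1  1  2  0  0  1  1  0  0  1  1
So g(16) = 1.

1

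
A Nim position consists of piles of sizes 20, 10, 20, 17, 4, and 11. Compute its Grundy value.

20

Compute the nim-sum pairwise:
20 ^ 10 = 30
30 ^ 20 = 10
10 ^ 17 = 27
27 ^ 4 = 31
31 ^ 11 = 20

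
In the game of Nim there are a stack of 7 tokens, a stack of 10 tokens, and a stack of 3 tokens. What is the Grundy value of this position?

In binary:
  0111  (7)
  1010  (10)
  0011  (3)
  ----
  1110  (14)

14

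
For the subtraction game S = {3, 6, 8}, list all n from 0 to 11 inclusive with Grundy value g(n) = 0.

0, 1, 2, 11

Compute g(0), g(1), … for moves {3, 6, 8}:
g(0) = mex{} = 0
g(1) = mex{} = 0
g(2) = mex{} = 0
g(3) = mex{0} = 1
g(4) = mex{0} = 1
g(5) = mex{0} = 1
g(6) = mex{0,1} = 2
g(7) = mex{0,1} = 2
g(8) = mex{0,1} = 2
g(9) = mex{0,1,2} = 3
g(10) = mex{0,1,2} = 3
g(11) = mex{1,2} = 0
The P-positions (g = 0) in 0..11 are 0, 1, 2, 11.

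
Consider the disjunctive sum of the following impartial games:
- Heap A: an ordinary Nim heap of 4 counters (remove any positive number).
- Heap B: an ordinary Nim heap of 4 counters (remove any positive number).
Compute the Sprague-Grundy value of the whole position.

0

Heap A is a plain Nim heap of size 4, so its Grundy value is 4.
Heap B is a plain Nim heap of size 4, so its Grundy value is 4.
The value of a disjunctive sum is the nim-sum of the parts.
Combined value = 4 ⊕ 4 = 0.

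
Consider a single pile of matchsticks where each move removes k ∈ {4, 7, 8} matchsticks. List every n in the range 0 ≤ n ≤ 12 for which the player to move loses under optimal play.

Build the Grundy sequence with g(k) = mex{g(k−s) : s ∈ {4, 7, 8}, s ≤ k}:
k:     0  1  2  3  4  5  6  7  8  9 10 11 12
g(k):  0  0  0  0  1  1  1  1  2  2  2  2  0
The P-positions (g = 0) in 0..12 are 0, 1, 2, 3, 12.

0, 1, 2, 3, 12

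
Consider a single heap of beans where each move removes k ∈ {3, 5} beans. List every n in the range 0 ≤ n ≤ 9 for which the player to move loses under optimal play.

0, 1, 2, 8, 9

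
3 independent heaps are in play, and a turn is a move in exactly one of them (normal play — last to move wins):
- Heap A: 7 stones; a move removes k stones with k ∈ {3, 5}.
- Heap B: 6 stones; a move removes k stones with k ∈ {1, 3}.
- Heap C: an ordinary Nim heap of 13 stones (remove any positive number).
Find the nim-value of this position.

Build the Grundy sequence for heap A with g(k) = mex{g(k−s) : s ∈ {3, 5}, s ≤ k}:
g(0) = mex{} = 0
g(1) = mex{} = 0
g(2) = mex{} = 0
g(3) = mex{0} = 1
g(4) = mex{0} = 1
g(5) = mex{0} = 1
g(6) = mex{0,1} = 2
g(7) = mex{0,1} = 2
So g(7) = 2.
Build the Grundy sequence for heap B with g(k) = mex{g(k−s) : s ∈ {1, 3}, s ≤ k}:
g(0) = mex{} = 0
g(1) = mex{0} = 1
g(2) = mex{1} = 0
g(3) = mex{0} = 1
g(4) = mex{1} = 0
g(5) = mex{0} = 1
g(6) = mex{1} = 0
So g(6) = 0.
Heap C is a plain Nim heap of size 13, so its Grundy value is 13.
By the Sprague-Grundy theorem, the Grundy value of a sum of independent games is the XOR of the component values.
Combined value = 2 ⊕ 0 ⊕ 13 = 15.

15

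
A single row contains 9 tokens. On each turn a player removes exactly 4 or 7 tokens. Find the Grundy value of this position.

2

Build the Grundy sequence with g(k) = mex{g(k−s) : s ∈ {4, 7}, s ≤ k}:
k:     0  1  2  3  4  5  6  7  8  9
g(k):  0  0  0  0  1  1  1  1  2  2
So g(9) = 2.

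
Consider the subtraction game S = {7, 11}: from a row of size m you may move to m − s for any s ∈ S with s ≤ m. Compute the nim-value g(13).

1

Compute g(0), g(1), … for moves {7, 11}:
g(0) = mex{} = 0
g(1) = mex{} = 0
g(2) = mex{} = 0
g(3) = mex{} = 0
g(4) = mex{} = 0
g(5) = mex{} = 0
g(6) = mex{} = 0
g(7) = mex{0} = 1
g(8) = mex{0} = 1
g(9) = mex{0} = 1
g(10) = mex{0} = 1
g(11) = mex{0} = 1
g(12) = mex{0} = 1
g(13) = mex{0} = 1
So g(13) = 1.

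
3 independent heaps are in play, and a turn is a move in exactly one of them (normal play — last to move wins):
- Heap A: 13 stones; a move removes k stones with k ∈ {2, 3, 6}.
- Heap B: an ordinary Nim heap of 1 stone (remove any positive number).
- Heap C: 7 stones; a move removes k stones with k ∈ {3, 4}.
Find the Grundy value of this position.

3

Grundy values for heap A (subtraction set {2, 3, 6}):
g(0) = mex{} = 0
g(1) = mex{} = 0
g(2) = mex{0} = 1
g(3) = mex{0} = 1
g(4) = mex{0,1} = 2
g(5) = mex{1} = 0
g(6) = mex{0,1,2} = 3
g(7) = mex{0,2} = 1
g(8) = mex{0,1,3} = 2
g(9) = mex{1,3} = 0
g(10) = mex{1,2} = 0
g(11) = mex{0,2} = 1
g(12) = mex{0,3} = 1
g(13) = mex{0,1} = 2
So g(13) = 2.
Heap B is a plain Nim heap of size 1, so its Grundy value is 1.
Grundy values for heap C (subtraction set {3, 4}):
g(0) = mex{} = 0
g(1) = mex{} = 0
g(2) = mex{} = 0
g(3) = mex{0} = 1
g(4) = mex{0} = 1
g(5) = mex{0} = 1
g(6) = mex{0,1} = 2
g(7) = mex{1} = 0
So g(7) = 0.
The value of a disjunctive sum is the nim-sum of the parts.
Combined value = 2 XOR 1 XOR 0 = 3.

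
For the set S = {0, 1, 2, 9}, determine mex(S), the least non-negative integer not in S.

3

The values 0, 1, 2 are all present; 3 is the first non-negative integer missing from the set.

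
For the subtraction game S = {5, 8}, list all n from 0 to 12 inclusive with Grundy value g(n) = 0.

0, 1, 2, 3, 4

Build the Grundy sequence with g(k) = mex{g(k−s) : s ∈ {5, 8}, s ≤ k}:
k:     0  1  2  3  4  5  6  7  8  9 10 11 12
g(k):  0  0  0  0  0  1  1  1  1  1  2  2  2
The P-positions (g = 0) in 0..12 are 0, 1, 2, 3, 4.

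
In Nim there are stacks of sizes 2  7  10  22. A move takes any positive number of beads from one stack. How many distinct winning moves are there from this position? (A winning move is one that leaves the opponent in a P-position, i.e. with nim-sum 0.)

Nim-sum: 2 XOR 7 XOR 10 XOR 22 = 25.
The overall nim-sum is X = 25. A stack of size p has a winning move iff p XOR X < p (reduce it to p XOR X).
  2: 2 XOR 25 = 27 ≥ 2 — no move.
  7: 7 XOR 25 = 30 ≥ 7 — no move.
  10: 10 XOR 25 = 19 ≥ 10 — no move.
  22: 22 XOR 25 = 15 < 22 — winning move (to 15).
That gives 1 winning move.

1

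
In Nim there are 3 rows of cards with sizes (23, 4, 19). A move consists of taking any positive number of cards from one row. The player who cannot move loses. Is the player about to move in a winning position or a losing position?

Losing position

Nim-sum: 23 ^ 4 ^ 19 = 0.
The nim-sum is 0, so this is a P-position: the player to move is in a losing position under optimal play.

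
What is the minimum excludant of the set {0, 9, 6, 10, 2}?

1

0 is in the set but 1 is not, so the mex is 1.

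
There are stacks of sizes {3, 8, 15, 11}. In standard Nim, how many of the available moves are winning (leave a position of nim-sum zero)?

Nim-sum: 3 XOR 8 XOR 15 XOR 11 = 15.
The overall nim-sum is X = 15. A stack of size p has a winning move iff p XOR X < p (reduce it to p XOR X).
  3: 3 XOR 15 = 12 ≥ 3 — no move.
  8: 8 XOR 15 = 7 < 8 — winning move (to 7).
  15: 15 XOR 15 = 0 < 15 — winning move (to 0).
  11: 11 XOR 15 = 4 < 11 — winning move (to 4).
That gives 3 winning moves.

3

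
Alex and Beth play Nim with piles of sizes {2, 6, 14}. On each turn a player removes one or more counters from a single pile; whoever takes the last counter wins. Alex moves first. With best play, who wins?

Nim-sum: 2 ^ 6 ^ 14 = 10.
The nim-sum is 10 ≠ 0, so this is an N-position: the player to move can win; Alex has a winning move.

Alex wins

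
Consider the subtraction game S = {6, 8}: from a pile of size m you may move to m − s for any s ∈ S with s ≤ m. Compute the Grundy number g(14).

Build the Grundy sequence with g(k) = mex{g(k−s) : s ∈ {6, 8}, s ≤ k}:
k:     0  1  2  3  4  5  6  7  8  9 10 11 12 13 14
g(k):  0  0  0  0  0  0  1  1  1  1  1  1  2  2  0
So g(14) = 0.

0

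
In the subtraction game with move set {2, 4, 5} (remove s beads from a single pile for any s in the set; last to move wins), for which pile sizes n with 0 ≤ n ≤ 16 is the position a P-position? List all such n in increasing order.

0, 1, 7, 8, 14, 15

Build the Grundy sequence with g(k) = mex{g(k−s) : s ∈ {2, 4, 5}, s ≤ k}:
k:     0  1  2  3  4  5  6  7  8  9 10 11 12 13 14 15 16
g(k):  0  0  1  1  2  2  3  0  0  1  1  2  2  3  0  0  1
The P-positions (g = 0) in 0..16 are 0, 1, 7, 8, 14, 15.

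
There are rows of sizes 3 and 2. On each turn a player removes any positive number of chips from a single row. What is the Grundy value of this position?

Compute the nim-sum pairwise:
3 XOR 2 = 1

1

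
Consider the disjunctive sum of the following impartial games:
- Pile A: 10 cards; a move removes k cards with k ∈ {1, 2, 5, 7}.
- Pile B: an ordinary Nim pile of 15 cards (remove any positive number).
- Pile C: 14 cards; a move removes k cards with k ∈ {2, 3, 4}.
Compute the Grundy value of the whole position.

Build the Grundy sequence for pile A with g(k) = mex{g(k−s) : s ∈ {1, 2, 5, 7}, s ≤ k}:
g(0) = mex{} = 0
g(1) = mex{0} = 1
g(2) = mex{0,1} = 2
g(3) = mex{1,2} = 0
g(4) = mex{0,2} = 1
g(5) = mex{0,1} = 2
g(6) = mex{1,2} = 0
g(7) = mex{0,2} = 1
g(8) = mex{0,1} = 2
g(9) = mex{1,2} = 0
g(10) = mex{0,2} = 1
So g(10) = 1.
Pile B is a plain Nim pile of size 15, so its Grundy value is 15.
For pile C, compute g(0), g(1), … with moves {2, 3, 4}:
g(0) = mex{} = 0
g(1) = mex{} = 0
g(2) = mex{0} = 1
g(3) = mex{0} = 1
g(4) = mex{0,1} = 2
g(5) = mex{0,1} = 2
g(6) = mex{1,2} = 0
g(7) = mex{1,2} = 0
g(8) = mex{0,2} = 1
g(9) = mex{0,2} = 1
g(10) = mex{0,1} = 2
g(11) = mex{0,1} = 2
g(12) = mex{1,2} = 0
g(13) = mex{1,2} = 0
g(14) = mex{0,2} = 1
So g(14) = 1.
The value of a disjunctive sum is the nim-sum of the parts.
Combined value = 1 XOR 15 XOR 1 = 15.

15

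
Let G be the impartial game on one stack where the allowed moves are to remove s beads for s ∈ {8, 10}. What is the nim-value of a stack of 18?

0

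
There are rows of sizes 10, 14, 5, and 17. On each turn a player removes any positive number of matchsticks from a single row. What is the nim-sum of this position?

Nim-sum: 10 ⊕ 14 ⊕ 5 ⊕ 17 = 16.

16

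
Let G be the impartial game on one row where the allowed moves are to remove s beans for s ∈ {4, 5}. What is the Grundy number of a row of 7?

1

Grundy values for subtraction set {4, 5}:
g(0) = mex{} = 0
g(1) = mex{} = 0
g(2) = mex{} = 0
g(3) = mex{} = 0
g(4) = mex{0} = 1
g(5) = mex{0} = 1
g(6) = mex{0} = 1
g(7) = mex{0} = 1
So g(7) = 1.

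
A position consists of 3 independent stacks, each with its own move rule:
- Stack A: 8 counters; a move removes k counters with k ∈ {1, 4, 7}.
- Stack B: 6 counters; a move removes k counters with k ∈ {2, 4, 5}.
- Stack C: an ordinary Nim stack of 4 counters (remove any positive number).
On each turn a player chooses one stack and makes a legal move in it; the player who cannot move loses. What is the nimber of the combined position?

7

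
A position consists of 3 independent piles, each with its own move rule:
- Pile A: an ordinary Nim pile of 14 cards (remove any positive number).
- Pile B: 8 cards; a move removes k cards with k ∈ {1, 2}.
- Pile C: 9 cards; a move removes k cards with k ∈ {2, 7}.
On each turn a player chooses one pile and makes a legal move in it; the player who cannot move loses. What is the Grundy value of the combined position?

12

Pile A is a plain Nim pile of size 14, so its Grundy value is 14.
Build the Grundy sequence for pile B with g(k) = mex{g(k−s) : s ∈ {1, 2}, s ≤ k}:
k:     0  1  2  3  4  5  6  7  8
g(k):  0  1  2  0  1  2  0  1  2
So g(8) = 2.
For pile C, compute g(0), g(1), … with moves {2, 7}:
k:     0  1  2  3  4  5  6  7  8  9
g(k):  0  0  1  1  0  0  1  1  2  0
So g(9) = 0.
By the Sprague-Grundy theorem, the Grundy value of a sum of independent games is the XOR of the component values.
Combined value = 14 ⊕ 2 ⊕ 0 = 12.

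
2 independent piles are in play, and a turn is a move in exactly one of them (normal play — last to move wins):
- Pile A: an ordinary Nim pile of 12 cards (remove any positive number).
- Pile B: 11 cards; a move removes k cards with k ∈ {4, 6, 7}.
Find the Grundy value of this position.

12

Pile A is a plain Nim pile of size 12, so its Grundy value is 12.
For pile B, compute g(0), g(1), … with moves {4, 6, 7}:
g(0) = mex{} = 0
g(1) = mex{} = 0
g(2) = mex{} = 0
g(3) = mex{} = 0
g(4) = mex{0} = 1
g(5) = mex{0} = 1
g(6) = mex{0} = 1
g(7) = mex{0} = 1
g(8) = mex{0,1} = 2
g(9) = mex{0,1} = 2
g(10) = mex{0,1} = 2
g(11) = mex{1} = 0
So g(11) = 0.
By the Sprague-Grundy theorem, the Grundy value of a sum of independent games is the XOR of the component values.
Combined value = 12 XOR 0 = 12.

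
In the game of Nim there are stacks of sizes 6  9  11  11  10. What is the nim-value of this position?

Nim-sum: 6 ⊕ 9 ⊕ 11 ⊕ 11 ⊕ 10 = 5.

5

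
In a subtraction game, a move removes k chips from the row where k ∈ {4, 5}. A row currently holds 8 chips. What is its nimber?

Compute g(0), g(1), … for moves {4, 5}:
k:     0  1  2  3  4  5  6  7  8
g(k):  0  0  0  0  1  1  1  1  2
So g(8) = 2.

2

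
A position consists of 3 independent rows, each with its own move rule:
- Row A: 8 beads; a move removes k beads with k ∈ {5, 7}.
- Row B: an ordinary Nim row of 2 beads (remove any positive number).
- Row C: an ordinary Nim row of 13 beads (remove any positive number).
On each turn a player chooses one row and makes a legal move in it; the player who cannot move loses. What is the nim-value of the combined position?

14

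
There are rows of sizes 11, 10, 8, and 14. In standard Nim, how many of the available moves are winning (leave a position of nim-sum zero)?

1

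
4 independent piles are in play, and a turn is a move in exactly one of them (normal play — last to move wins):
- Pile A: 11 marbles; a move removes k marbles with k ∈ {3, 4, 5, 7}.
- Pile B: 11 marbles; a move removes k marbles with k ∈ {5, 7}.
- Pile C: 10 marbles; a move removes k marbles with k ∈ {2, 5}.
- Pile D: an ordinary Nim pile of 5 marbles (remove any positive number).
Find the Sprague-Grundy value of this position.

Grundy values for pile A (subtraction set {3, 4, 5, 7}):
g(0) = mex{} = 0
g(1) = mex{} = 0
g(2) = mex{} = 0
g(3) = mex{0} = 1
g(4) = mex{0} = 1
g(5) = mex{0} = 1
g(6) = mex{0,1} = 2
g(7) = mex{0,1} = 2
g(8) = mex{0,1} = 2
g(9) = mex{0,1,2} = 3
g(10) = mex{1,2} = 0
g(11) = mex{1,2} = 0
So g(11) = 0.
For pile B, compute g(0), g(1), … with moves {5, 7}:
g(0) = mex{} = 0
g(1) = mex{} = 0
g(2) = mex{} = 0
g(3) = mex{} = 0
g(4) = mex{} = 0
g(5) = mex{0} = 1
g(6) = mex{0} = 1
g(7) = mex{0} = 1
g(8) = mex{0} = 1
g(9) = mex{0} = 1
g(10) = mex{0,1} = 2
g(11) = mex{0,1} = 2
So g(11) = 2.
Grundy values for pile C (subtraction set {2, 5}):
k:     0  1  2  3  4  5  6  7  8  9 10
g(k):  0  0  1  1  0  2  1  0  0  1  1
So g(10) = 1.
Pile D is a plain Nim pile of size 5, so its Grundy value is 5.
The value of a disjunctive sum is the nim-sum of the parts.
Combined value = 0 XOR 2 XOR 1 XOR 5 = 6.

6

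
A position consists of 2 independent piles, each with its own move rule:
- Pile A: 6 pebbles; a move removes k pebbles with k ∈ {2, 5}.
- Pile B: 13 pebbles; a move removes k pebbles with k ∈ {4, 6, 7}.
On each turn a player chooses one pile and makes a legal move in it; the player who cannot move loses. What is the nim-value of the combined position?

Grundy values for pile A (subtraction set {2, 5}):
k:     0  1  2  3  4  5  6
g(k):  0  0  1  1  0  2  1
So g(6) = 1.
For pile B, compute g(0), g(1), … with moves {4, 6, 7}:
g(0) = mex{} = 0
g(1) = mex{} = 0
g(2) = mex{} = 0
g(3) = mex{} = 0
g(4) = mex{0} = 1
g(5) = mex{0} = 1
g(6) = mex{0} = 1
g(7) = mex{0} = 1
g(8) = mex{0,1} = 2
g(9) = mex{0,1} = 2
g(10) = mex{0,1} = 2
g(11) = mex{1} = 0
g(12) = mex{1,2} = 0
g(13) = mex{1,2} = 0
So g(13) = 0.
By the Sprague-Grundy theorem, the Grundy value of a sum of independent games is the XOR of the component values.
Combined value = 1 ⊕ 0 = 1.

1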